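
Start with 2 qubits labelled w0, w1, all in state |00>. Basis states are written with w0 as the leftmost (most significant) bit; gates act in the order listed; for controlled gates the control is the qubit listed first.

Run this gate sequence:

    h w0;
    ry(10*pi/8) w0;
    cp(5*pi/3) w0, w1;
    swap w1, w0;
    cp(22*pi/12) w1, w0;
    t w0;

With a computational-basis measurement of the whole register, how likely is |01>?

Outcome |01> occurs with probability 1/2 - sqrt(2)/4.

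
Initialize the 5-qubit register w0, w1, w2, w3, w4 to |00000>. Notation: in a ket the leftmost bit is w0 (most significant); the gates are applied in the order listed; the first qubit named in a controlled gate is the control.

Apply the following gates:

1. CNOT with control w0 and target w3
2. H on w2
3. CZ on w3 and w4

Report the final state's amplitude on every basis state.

After the circuit, the state carries amplitude sqrt(2)/2 on |00000>, sqrt(2)/2 on |00100>, and 0 on every other basis state.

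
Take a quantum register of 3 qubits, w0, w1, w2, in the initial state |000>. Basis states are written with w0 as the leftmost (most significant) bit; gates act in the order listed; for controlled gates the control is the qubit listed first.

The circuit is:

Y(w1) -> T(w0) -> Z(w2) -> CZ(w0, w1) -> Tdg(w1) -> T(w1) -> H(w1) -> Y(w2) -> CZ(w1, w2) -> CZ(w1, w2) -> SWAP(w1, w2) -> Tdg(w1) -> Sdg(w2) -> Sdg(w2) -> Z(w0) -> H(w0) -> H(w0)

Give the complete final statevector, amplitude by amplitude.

The final amplitudes are sqrt(2)*exp(3*I*pi/4)/2 on |010>, sqrt(2)*exp(3*I*pi/4)/2 on |011>, and 0 on every other basis state. Key observation: steps 9-10 multiply out to the identity, so the circuit reduces to the remaining gates.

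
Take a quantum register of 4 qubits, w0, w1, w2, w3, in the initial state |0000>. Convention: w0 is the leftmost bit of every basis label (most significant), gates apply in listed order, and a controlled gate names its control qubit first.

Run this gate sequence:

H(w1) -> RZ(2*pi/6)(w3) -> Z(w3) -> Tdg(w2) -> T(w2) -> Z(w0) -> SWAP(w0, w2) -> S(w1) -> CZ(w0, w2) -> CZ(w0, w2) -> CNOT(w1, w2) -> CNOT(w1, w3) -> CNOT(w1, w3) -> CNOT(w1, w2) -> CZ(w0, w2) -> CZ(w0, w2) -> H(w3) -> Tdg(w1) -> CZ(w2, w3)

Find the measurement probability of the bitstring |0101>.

A full measurement returns |0101> with probability 1/4. Key observation: gates 9-16 undo each other exactly, leaving only the rest of the circuit to track.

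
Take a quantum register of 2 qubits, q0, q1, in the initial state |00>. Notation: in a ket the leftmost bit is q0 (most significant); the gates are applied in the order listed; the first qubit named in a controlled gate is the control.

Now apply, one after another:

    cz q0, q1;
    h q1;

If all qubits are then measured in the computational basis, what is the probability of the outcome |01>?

Outcome |01> occurs with probability 1/2.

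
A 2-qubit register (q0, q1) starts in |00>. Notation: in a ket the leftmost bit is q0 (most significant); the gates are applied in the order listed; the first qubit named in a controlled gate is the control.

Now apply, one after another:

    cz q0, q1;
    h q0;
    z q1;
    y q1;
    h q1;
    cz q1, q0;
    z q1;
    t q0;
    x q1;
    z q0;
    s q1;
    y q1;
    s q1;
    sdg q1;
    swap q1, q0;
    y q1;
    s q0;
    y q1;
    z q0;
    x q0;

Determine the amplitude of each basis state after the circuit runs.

The final amplitudes are I/2 on |00>, exp(3*I*pi/4)/2 on |01>, I/2 on |10>, -exp(3*I*pi/4)/2 on |11>.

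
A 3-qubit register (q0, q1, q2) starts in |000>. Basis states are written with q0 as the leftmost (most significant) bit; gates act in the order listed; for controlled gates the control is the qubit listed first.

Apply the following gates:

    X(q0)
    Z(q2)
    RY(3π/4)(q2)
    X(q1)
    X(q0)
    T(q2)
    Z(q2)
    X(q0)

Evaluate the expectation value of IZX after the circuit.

The observable IZX averages to 1/2.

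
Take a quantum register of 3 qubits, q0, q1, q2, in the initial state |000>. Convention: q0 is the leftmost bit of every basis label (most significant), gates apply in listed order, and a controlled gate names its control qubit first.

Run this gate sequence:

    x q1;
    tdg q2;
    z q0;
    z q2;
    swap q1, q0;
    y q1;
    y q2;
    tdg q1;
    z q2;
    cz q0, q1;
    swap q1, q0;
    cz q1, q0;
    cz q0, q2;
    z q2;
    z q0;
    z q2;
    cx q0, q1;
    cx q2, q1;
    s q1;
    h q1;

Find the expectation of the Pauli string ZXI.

The expectation value of ZXI is 1.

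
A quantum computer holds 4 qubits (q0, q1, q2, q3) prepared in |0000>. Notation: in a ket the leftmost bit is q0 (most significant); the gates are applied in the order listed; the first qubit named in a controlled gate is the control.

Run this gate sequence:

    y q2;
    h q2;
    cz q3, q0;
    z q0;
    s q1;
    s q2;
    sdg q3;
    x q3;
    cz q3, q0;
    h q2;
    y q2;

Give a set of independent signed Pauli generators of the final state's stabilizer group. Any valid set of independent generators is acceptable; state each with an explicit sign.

The final state is stabilized by the group generated by +IIYI, +ZIII, +IZII, -IIIZ; other independent generating sets are equally valid.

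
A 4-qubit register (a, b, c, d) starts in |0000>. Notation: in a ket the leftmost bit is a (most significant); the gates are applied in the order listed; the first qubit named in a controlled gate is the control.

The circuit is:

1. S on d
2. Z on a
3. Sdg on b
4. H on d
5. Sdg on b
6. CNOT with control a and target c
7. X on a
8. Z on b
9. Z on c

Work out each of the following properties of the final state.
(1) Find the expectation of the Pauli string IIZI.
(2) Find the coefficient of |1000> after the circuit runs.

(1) The expectation value of IIZI is 1.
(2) |1000> carries amplitude sqrt(2)/2 in the final state.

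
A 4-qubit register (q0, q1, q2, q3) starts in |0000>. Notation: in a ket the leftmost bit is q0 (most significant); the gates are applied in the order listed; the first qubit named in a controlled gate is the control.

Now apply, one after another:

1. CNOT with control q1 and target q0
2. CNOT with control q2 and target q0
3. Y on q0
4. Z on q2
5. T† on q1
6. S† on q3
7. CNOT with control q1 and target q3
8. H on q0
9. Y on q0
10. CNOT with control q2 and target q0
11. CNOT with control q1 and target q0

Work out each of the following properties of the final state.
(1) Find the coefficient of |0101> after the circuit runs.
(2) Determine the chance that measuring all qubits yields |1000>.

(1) The final state's coefficient on |0101> equals 0.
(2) Outcome |1000> occurs with probability 1/2.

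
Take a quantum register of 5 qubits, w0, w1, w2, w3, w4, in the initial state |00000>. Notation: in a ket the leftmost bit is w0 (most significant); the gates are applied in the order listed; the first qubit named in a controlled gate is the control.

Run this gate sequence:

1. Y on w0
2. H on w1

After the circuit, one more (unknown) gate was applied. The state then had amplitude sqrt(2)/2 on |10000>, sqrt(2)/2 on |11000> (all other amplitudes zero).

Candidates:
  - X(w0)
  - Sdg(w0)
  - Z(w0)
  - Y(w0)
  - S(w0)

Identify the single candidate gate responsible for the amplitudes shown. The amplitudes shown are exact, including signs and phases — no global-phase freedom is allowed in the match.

It was Sdg(w0) that produced the state shown.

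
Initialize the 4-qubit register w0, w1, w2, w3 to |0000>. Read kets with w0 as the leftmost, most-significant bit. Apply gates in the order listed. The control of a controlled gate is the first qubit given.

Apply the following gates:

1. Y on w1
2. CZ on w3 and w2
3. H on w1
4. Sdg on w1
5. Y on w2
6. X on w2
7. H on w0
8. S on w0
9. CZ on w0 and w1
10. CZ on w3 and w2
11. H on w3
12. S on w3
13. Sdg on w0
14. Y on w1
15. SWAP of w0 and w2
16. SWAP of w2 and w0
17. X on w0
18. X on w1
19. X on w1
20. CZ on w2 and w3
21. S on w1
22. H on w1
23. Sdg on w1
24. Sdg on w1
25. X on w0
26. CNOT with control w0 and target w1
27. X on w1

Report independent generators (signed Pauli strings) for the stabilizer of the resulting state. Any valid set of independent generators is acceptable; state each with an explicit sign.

The final state is stabilized by the group generated by +XIII, +IIIY, +IZII, +IIZI; other independent generating sets are equally valid. Key observation: gates 18-19 undo each other exactly, leaving only the rest of the circuit to track.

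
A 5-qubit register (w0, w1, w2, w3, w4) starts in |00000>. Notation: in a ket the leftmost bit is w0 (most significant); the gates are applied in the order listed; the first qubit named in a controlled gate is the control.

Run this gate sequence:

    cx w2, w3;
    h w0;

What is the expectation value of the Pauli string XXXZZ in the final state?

The observable XXXZZ averages to 0.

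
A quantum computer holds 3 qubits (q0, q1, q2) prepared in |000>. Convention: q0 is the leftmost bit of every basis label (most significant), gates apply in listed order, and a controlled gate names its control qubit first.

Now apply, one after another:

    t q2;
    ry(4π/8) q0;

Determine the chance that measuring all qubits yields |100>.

Outcome |100> occurs with probability 1/2.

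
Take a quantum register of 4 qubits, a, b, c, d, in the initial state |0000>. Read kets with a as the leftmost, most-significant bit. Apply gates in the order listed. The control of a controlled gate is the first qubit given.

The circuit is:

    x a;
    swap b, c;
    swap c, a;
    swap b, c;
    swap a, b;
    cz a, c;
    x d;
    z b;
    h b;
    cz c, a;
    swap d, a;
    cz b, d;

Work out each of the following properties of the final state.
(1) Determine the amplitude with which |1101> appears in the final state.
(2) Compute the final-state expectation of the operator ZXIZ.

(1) |1101> carries amplitude -sqrt(2)/2 in the final state.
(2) The expectation value of ZXIZ is -1.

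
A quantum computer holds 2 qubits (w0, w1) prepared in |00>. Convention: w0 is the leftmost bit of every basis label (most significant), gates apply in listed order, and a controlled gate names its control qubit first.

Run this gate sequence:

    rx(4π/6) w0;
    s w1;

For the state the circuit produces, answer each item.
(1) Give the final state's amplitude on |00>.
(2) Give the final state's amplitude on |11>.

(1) |00> carries amplitude 1/2 in the final state.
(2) The amplitude on |11> is 0.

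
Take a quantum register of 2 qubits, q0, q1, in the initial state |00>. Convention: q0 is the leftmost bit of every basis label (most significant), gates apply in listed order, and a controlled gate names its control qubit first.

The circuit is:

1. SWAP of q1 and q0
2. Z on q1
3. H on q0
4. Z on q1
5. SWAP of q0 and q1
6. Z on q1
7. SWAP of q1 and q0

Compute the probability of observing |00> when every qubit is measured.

The probability of measuring |00> is 1/2.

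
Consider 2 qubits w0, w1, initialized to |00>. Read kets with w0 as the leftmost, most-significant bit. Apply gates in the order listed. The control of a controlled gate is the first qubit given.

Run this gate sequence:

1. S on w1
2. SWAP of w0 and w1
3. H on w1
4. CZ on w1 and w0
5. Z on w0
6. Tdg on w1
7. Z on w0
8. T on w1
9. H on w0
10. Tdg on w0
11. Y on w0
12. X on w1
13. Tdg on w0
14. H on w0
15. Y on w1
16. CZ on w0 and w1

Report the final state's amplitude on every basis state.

After the circuit, the state carries amplitude 0 on |00>, 0 on |01>, sqrt(2)*exp(3*I*pi/4)/2 on |10>, sqrt(2)*exp(3*I*pi/4)/2 on |11>.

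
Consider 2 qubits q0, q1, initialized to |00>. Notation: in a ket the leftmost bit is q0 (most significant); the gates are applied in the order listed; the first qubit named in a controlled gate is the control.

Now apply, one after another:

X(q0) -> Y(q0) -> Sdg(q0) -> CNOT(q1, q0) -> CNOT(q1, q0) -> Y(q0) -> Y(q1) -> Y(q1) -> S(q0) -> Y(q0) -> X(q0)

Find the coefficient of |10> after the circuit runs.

The amplitude on |10> is 1.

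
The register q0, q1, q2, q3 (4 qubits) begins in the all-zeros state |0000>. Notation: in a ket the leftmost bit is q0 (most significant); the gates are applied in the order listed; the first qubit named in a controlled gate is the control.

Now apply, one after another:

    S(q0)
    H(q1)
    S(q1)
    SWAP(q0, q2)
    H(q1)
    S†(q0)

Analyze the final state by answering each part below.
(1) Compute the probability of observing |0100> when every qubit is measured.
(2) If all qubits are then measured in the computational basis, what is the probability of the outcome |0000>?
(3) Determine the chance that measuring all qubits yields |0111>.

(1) Outcome |0100> occurs with probability 1/2.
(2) Outcome |0000> occurs with probability 1/2.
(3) A full measurement returns |0111> with probability 0.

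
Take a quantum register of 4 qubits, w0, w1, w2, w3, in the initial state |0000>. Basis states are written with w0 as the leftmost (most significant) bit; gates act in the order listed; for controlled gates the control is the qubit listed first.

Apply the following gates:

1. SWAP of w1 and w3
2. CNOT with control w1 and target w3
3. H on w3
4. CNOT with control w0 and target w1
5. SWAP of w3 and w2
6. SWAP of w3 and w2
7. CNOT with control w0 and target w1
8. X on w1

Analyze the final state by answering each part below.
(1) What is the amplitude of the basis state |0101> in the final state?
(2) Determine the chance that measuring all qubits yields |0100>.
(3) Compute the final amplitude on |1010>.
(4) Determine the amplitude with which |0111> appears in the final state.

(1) The final state's coefficient on |0101> equals sqrt(2)/2.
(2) Outcome |0100> occurs with probability 1/2.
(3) |1010> carries amplitude 0 in the final state.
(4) The final state's coefficient on |0111> equals 0.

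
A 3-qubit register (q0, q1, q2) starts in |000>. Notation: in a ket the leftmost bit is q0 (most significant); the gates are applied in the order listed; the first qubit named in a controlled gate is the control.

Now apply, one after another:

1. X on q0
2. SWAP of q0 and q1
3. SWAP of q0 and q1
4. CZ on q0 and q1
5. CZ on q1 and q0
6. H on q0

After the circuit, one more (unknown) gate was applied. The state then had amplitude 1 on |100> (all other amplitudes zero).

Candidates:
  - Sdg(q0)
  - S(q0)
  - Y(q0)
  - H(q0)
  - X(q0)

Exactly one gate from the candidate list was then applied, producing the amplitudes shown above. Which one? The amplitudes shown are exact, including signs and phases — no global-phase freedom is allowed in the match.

The applied gate was H(q0). Key observation: steps 2-3 multiply out to the identity, so the circuit reduces to the remaining gates.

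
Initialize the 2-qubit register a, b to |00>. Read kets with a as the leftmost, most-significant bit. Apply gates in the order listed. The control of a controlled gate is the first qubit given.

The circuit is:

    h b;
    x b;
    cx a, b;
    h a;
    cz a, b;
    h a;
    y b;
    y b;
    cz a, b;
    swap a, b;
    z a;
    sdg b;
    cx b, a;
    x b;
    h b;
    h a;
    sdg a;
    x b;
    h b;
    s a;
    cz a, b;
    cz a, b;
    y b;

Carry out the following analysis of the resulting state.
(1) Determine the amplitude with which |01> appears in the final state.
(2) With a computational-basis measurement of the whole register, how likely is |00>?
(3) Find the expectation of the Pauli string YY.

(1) |01> carries amplitude 1/2 in the final state.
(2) The probability of measuring |00> is 1/4.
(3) In the final state, YY has expectation 0.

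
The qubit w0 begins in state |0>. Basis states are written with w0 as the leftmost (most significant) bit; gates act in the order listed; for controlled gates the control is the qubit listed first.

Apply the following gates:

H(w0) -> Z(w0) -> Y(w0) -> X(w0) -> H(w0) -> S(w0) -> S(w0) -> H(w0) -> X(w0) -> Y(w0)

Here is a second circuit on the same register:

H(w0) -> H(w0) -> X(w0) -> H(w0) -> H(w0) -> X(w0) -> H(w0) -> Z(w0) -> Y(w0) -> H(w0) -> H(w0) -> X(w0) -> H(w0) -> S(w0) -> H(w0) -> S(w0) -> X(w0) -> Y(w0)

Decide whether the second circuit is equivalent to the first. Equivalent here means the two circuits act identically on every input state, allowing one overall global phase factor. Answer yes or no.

No — the two circuits implement different unitaries, even allowing a global phase.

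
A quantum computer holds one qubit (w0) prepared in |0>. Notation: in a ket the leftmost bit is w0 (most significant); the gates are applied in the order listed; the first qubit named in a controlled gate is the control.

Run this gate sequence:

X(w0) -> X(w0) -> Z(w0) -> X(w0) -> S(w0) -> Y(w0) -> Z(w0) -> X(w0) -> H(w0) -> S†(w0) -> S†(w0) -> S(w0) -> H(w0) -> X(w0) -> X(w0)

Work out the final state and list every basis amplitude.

The resulting statevector has amplitude 1/2 + I/2 on |0>, 1/2 - I/2 on |1>.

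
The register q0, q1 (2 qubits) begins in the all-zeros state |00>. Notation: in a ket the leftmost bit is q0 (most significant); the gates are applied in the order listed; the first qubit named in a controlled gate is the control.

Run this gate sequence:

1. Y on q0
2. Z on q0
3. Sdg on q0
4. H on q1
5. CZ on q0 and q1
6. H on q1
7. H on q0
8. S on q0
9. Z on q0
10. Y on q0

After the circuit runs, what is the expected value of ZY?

The observable ZY averages to 0.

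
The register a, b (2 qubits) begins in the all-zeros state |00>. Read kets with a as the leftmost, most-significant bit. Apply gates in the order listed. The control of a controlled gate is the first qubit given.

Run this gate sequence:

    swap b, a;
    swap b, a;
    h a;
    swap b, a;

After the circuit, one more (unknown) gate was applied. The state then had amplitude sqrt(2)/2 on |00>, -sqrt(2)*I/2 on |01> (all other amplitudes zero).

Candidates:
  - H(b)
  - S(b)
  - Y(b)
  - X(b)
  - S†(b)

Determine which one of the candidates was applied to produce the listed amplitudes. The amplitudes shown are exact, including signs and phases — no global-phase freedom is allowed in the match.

The unique candidate consistent with the amplitudes is S†(b).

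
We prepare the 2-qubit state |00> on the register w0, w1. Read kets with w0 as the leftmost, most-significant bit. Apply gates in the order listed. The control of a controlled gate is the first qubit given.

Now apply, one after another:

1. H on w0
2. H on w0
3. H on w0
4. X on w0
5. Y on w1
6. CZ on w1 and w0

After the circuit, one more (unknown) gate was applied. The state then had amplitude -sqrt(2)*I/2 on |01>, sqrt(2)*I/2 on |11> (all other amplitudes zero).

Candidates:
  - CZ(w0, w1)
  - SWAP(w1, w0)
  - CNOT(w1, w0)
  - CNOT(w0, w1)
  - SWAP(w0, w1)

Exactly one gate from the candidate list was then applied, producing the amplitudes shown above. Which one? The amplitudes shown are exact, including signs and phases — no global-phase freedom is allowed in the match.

The unique candidate consistent with the amplitudes is CNOT(w1, w0). Key observation: gates 1-2 undo each other exactly, leaving only the rest of the circuit to track.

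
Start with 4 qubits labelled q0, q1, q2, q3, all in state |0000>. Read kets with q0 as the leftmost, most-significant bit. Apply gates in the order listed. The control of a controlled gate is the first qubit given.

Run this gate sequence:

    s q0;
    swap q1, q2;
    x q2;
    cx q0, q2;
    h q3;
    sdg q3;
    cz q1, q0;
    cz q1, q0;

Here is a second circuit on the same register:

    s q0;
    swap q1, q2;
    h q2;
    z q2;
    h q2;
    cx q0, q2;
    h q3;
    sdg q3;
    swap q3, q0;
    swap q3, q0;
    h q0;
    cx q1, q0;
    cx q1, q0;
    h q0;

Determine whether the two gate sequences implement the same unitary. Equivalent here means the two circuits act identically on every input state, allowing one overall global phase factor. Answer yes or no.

Yes, they are equivalent — the unitaries differ by at most a global phase.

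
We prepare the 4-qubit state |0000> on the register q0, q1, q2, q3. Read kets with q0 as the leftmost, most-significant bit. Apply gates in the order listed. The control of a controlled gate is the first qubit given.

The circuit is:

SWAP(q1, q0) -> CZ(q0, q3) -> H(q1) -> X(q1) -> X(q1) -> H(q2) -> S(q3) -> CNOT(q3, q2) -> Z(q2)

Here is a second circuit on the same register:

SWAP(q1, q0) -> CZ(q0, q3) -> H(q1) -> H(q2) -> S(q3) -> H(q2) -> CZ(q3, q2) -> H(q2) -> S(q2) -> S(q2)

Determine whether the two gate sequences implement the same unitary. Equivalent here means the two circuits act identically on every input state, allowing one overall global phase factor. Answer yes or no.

Yes, they are equivalent — the unitaries differ by at most a global phase.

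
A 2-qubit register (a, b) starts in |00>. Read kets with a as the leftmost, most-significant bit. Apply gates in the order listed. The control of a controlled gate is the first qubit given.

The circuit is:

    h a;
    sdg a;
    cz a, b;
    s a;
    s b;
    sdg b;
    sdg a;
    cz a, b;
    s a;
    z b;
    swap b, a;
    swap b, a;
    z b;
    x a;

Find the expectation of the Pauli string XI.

The expectation value of XI is 1. Key observation: steps 2-9 multiply out to the identity, so the circuit reduces to the remaining gates.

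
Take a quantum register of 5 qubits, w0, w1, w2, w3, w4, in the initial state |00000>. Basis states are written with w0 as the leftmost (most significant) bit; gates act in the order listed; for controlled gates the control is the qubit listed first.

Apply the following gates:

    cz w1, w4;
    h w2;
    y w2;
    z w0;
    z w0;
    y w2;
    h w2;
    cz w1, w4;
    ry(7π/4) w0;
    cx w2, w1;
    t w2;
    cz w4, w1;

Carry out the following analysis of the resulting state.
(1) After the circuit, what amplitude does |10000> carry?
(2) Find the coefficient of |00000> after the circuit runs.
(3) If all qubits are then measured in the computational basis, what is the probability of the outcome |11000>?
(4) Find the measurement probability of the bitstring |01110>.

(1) The amplitude on |10000> is sqrt(2 - sqrt(2))/2.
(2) The amplitude on |00000> is -sqrt(sqrt(2) + 2)/2.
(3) A full measurement returns |11000> with probability 0.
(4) Outcome |01110> occurs with probability 0.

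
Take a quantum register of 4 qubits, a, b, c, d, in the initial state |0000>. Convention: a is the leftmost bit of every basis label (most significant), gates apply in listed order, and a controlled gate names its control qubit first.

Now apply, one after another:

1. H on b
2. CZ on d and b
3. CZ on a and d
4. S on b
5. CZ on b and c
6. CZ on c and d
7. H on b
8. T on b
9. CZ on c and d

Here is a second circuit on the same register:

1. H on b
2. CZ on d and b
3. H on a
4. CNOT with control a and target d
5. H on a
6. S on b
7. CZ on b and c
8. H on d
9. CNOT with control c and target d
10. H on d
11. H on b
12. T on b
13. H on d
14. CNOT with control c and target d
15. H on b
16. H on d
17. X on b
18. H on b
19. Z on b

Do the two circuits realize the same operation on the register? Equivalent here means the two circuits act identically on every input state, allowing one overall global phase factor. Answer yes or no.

No — the two circuits implement different unitaries, even allowing a global phase.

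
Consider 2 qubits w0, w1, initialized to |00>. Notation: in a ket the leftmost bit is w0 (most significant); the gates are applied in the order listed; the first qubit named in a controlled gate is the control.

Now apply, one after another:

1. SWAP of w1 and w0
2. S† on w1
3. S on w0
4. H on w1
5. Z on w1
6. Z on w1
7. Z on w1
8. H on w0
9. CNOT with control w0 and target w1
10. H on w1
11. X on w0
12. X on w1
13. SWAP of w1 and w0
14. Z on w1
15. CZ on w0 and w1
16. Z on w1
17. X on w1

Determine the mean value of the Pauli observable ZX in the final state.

The expectation value of ZX is -1.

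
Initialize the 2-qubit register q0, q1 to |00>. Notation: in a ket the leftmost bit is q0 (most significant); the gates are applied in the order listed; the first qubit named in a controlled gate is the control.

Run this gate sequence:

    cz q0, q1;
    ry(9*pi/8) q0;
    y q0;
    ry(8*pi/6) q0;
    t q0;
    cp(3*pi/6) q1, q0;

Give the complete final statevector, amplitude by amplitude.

The final amplitudes are I*sin(11*pi/48) on |00>, 0 on |01>, -exp(3*I*pi/4)*sin(13*pi/48) on |10>, 0 on |11>.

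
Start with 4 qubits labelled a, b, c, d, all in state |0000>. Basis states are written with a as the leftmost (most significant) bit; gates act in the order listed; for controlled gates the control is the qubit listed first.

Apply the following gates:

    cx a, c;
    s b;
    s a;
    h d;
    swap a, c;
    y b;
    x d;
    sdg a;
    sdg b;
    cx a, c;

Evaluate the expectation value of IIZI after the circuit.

In the final state, IIZI has expectation 1.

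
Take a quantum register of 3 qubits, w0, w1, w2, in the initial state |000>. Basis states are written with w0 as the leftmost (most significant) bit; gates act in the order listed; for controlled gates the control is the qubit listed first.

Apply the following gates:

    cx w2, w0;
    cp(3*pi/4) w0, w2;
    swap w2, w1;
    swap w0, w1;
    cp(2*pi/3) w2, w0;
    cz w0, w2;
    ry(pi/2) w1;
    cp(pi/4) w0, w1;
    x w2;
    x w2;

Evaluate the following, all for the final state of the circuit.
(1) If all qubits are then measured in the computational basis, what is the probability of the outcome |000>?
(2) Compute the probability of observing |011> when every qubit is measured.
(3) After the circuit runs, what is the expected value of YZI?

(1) Outcome |000> occurs with probability 1/2. Key observation: steps 9-10 multiply out to the identity, so the circuit reduces to the remaining gates.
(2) Outcome |011> occurs with probability 0.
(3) In the final state, YZI has expectation 0.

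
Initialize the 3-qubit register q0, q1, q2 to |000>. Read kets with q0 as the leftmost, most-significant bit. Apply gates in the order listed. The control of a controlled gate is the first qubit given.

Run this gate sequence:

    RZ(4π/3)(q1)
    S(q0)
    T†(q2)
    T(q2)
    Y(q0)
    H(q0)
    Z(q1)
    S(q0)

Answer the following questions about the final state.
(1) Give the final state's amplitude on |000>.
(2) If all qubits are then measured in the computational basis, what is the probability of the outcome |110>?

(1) The amplitude on |000> is -sqrt(2)*exp(5*I*pi/6)/2.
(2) Outcome |110> occurs with probability 0.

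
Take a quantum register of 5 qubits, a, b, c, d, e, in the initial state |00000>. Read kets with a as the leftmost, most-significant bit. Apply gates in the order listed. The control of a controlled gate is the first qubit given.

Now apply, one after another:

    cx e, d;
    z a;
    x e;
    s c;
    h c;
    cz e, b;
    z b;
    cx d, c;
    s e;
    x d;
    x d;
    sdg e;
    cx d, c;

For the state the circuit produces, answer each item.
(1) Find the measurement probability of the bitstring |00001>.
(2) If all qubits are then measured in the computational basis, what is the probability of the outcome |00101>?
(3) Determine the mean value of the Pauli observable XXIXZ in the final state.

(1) The probability of measuring |00001> is 1/2. Key observation: the block from step 8 through step 13 cancels to the identity and can be dropped.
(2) Outcome |00101> occurs with probability 1/2.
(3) The observable XXIXZ averages to 0.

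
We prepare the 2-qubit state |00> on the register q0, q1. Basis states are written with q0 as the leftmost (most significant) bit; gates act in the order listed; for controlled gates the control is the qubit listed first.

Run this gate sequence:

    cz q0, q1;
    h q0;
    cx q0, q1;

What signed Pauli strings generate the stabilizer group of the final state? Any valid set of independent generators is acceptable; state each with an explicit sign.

The final state is stabilized by the group generated by +XX, +ZZ; other independent generating sets are equally valid.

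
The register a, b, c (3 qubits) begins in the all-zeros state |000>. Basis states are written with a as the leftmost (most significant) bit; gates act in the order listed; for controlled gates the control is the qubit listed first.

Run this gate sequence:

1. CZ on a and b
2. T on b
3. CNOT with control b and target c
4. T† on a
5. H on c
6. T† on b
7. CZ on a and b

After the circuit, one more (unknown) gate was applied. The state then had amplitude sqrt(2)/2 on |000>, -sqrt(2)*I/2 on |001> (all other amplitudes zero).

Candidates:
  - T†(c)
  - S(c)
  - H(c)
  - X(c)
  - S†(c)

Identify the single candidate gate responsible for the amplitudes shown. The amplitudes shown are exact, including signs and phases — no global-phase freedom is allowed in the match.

The applied gate was S†(c).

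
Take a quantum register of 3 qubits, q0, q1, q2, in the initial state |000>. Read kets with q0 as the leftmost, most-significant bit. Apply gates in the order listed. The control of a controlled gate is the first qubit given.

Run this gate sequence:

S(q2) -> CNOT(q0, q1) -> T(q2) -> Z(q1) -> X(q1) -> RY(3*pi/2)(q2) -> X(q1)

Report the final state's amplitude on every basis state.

After the circuit, the state carries amplitude -sqrt(2)/2 on |000>, sqrt(2)/2 on |001>, and 0 on every other basis state.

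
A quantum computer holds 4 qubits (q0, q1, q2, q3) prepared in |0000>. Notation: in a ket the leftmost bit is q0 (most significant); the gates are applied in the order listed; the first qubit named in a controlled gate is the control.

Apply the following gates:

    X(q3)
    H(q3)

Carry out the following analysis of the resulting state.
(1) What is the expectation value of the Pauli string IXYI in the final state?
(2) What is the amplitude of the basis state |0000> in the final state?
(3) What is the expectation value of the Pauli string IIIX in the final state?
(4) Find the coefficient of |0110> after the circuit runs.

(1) In the final state, IXYI has expectation 0.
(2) The final state's coefficient on |0000> equals sqrt(2)/2.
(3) In the final state, IIIX has expectation -1.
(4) |0110> carries amplitude 0 in the final state.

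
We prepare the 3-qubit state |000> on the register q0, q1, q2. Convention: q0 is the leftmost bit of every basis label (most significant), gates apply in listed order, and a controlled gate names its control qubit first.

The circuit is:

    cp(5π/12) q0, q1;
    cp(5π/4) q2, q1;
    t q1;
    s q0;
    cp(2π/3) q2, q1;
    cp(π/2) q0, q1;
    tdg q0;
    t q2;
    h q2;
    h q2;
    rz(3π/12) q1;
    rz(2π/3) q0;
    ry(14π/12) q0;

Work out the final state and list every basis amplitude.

The resulting statevector has amplitude (-sqrt(2) + sqrt(6))*exp(13*I*pi/24)/4 on |000>, (-sqrt(6) - sqrt(2))*exp(13*I*pi/24)/4 on |100>, and 0 on every other basis state.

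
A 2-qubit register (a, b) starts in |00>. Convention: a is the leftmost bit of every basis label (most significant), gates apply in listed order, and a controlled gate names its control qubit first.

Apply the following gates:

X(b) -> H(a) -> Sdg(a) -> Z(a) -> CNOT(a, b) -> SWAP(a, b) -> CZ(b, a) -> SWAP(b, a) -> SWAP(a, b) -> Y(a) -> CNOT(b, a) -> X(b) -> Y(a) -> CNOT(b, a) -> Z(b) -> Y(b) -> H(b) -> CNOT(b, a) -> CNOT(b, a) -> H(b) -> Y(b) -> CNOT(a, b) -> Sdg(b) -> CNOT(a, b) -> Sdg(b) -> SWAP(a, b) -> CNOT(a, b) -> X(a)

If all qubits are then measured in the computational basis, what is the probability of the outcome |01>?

The probability of measuring |01> is 1/2. Key observation: gates 16-21 undo each other exactly, leaving only the rest of the circuit to track.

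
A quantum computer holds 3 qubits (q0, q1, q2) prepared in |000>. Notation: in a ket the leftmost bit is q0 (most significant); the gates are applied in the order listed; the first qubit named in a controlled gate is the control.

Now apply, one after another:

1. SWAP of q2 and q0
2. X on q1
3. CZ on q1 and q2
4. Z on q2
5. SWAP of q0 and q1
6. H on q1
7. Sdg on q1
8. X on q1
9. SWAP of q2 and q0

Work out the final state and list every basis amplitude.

The resulting statevector has amplitude -sqrt(2)*I/2 on |001>, sqrt(2)/2 on |011>, and 0 on every other basis state.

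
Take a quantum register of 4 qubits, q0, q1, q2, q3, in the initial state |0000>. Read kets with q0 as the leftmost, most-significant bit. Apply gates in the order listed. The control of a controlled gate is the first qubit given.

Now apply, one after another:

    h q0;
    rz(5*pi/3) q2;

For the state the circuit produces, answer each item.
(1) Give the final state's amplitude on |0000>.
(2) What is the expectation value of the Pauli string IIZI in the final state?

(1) The final state's coefficient on |0000> equals -sqrt(2)*exp(I*pi/6)/2.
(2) The expectation value of IIZI is 1.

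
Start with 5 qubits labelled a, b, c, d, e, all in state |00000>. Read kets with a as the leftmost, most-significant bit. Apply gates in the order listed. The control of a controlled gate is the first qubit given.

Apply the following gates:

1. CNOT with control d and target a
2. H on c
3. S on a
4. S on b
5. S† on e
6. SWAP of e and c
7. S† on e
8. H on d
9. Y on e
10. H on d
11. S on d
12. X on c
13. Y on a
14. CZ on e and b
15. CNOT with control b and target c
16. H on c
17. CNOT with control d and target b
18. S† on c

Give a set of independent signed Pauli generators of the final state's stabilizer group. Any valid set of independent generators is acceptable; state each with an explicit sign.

The stabilizer group can be generated by +IIYII, -IIIIY, -ZIIII, +IZIII, +IIIZI, among other valid generating sets.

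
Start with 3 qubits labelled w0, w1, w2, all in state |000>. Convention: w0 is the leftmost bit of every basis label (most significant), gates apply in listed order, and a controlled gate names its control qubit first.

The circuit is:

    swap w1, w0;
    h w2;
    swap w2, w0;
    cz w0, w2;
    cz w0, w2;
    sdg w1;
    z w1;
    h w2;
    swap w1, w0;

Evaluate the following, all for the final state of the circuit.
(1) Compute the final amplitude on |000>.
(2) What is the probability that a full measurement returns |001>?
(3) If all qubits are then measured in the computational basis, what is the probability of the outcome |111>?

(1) The final state's coefficient on |000> equals 1/2.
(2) Outcome |001> occurs with probability 1/4.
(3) A full measurement returns |111> with probability 0.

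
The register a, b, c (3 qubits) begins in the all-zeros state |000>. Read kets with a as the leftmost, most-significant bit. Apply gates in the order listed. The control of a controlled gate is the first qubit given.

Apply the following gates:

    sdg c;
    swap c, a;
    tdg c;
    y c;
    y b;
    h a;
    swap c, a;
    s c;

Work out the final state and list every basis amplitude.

The resulting statevector has amplitude -sqrt(2)/2 on |110>, -sqrt(2)*I/2 on |111>, and 0 on every other basis state.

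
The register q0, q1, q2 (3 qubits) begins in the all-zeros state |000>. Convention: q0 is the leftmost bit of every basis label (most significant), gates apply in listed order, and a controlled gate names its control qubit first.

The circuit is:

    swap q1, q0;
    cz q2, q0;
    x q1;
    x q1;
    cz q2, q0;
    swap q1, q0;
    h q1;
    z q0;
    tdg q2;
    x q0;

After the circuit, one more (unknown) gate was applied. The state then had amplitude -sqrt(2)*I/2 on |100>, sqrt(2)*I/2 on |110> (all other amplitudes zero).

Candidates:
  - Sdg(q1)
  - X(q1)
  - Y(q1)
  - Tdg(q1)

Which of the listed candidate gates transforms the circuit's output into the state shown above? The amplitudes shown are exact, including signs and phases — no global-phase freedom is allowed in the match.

The applied gate was Y(q1).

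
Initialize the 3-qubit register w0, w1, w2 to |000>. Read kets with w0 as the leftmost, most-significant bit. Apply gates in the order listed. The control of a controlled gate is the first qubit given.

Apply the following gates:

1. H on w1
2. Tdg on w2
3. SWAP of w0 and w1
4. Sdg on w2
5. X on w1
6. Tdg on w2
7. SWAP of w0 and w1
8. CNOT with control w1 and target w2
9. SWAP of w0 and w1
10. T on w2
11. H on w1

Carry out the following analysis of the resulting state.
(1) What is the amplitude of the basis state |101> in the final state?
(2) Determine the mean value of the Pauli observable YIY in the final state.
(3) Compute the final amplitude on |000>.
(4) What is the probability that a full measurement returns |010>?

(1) The final state's coefficient on |101> equals exp(I*pi/4)/2.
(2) The observable YIY averages to -sqrt(2)/2.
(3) The amplitude on |000> is 1/2.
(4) The probability of measuring |010> is 1/4.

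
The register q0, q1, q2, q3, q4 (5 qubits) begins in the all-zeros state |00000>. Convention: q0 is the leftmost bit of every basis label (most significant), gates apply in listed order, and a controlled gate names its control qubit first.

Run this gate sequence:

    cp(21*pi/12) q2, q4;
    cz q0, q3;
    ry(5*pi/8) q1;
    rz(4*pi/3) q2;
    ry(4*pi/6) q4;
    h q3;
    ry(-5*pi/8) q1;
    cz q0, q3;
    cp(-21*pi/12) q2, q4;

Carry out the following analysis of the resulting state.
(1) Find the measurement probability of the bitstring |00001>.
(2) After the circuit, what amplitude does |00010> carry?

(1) Outcome |00001> occurs with probability 3/8.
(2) |00010> carries amplitude -sqrt(2)*exp(I*pi/3)/4 in the final state.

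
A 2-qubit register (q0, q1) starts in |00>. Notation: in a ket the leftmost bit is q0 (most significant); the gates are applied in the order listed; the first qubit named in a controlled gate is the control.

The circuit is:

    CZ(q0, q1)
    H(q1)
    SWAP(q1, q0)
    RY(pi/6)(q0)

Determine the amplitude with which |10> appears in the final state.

|10> carries amplitude sqrt(3)/2 in the final state.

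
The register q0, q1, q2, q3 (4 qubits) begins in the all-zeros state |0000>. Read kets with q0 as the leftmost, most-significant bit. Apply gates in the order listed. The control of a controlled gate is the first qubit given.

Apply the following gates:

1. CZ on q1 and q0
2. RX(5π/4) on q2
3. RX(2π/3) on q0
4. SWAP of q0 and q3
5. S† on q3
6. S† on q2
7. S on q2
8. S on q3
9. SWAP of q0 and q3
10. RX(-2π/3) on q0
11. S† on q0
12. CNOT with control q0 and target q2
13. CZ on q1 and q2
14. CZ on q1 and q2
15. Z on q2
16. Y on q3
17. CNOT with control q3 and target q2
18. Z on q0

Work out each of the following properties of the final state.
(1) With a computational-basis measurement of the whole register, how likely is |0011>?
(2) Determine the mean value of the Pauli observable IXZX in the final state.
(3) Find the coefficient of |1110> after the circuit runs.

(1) Outcome |0011> occurs with probability 1/2 - sqrt(2)/4.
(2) The observable IXZX averages to 0.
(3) |1110> carries amplitude 0 in the final state.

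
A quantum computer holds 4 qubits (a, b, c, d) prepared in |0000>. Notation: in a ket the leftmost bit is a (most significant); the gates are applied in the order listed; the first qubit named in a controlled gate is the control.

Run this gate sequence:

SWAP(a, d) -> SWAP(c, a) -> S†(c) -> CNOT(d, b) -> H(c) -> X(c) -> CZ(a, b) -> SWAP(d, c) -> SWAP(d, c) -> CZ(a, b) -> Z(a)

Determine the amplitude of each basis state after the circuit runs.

The resulting statevector has amplitude sqrt(2)/2 on |0000>, sqrt(2)/2 on |0010>, and 0 on every other basis state. Key observation: the block from step 7 through step 10 cancels to the identity and can be dropped.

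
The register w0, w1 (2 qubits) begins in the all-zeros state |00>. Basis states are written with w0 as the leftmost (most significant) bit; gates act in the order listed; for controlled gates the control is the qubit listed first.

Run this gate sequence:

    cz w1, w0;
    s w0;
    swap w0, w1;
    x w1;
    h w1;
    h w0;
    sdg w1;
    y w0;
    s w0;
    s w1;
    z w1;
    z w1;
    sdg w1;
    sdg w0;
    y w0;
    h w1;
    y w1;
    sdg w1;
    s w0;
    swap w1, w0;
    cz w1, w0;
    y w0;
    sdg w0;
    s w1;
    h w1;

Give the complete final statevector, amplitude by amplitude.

The resulting statevector has amplitude 1/2 - I/2 on |00>, 0 on |01>, 0 on |10>, -1/2 - I/2 on |11>. Key observation: the block from step 9 through step 14 cancels to the identity and can be dropped.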